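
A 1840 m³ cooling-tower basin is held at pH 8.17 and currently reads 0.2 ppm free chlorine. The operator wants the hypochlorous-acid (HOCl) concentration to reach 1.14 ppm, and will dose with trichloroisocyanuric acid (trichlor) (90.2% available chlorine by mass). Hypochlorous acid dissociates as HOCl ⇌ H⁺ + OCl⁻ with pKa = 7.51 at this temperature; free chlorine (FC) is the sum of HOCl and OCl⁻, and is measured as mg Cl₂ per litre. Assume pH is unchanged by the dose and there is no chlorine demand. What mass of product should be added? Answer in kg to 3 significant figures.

12.5 kg

Volume: 1840 m³ = 1,840,000 L.
[OCl⁻]/[HOCl] = 10^(pH − pKa) = 10^(8.17 − 7.51) = 4.571; fraction as HOCl = 1/(1 + 4.571) = 0.1795.
Free chlorine required for 1.14 ppm HOCl: 1.14 / 0.1795 = 6.351 ppm.
FC to add: 6.351 − 0.2 = 6.151 mg/L as Cl₂.
Cl₂ equivalent: 6.151 mg/L × 1,840,000 L = 11,320 g.
Product at 90.2% available Cl: 11,320 / 0.902 = 12,550 g.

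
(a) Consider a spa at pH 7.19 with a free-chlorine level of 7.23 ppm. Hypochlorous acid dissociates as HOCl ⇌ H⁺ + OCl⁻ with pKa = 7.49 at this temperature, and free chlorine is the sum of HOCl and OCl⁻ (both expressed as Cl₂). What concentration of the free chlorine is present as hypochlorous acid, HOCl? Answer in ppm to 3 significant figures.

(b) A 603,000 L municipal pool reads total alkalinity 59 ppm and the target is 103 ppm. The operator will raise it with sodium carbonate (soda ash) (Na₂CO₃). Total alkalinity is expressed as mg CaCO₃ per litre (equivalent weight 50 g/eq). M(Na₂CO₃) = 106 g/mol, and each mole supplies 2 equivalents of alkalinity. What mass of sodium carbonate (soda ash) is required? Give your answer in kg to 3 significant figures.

(a) 4.82 ppm; (b) 28.1 kg

(a) [OCl⁻]/[HOCl] = 10^(pH − pKa) = 10^(7.19 − 7.49) = 10^-0.30 = 0.5012.
(a) Fraction as HOCl = 1 / (1 + 0.5012) = 0.6661.
(a) HOCl = 0.6661 × 7.23 ppm = 4.816 ppm.

(b) Alkalinity to add: (103 − 59) = 44 mg/L as CaCO₃ × 603,000 L = 26,530 g as CaCO₃.
(b) Equivalents: 26,530 g ÷ 50 g/eq = 530.6 eq.
(b) Each mole of Na₂CO₃ supplies 2 eq, so 530.6 / 2 = 265.3 mol.
(b) Mass: 265.3 mol × 106 g/mol = 28,120 g.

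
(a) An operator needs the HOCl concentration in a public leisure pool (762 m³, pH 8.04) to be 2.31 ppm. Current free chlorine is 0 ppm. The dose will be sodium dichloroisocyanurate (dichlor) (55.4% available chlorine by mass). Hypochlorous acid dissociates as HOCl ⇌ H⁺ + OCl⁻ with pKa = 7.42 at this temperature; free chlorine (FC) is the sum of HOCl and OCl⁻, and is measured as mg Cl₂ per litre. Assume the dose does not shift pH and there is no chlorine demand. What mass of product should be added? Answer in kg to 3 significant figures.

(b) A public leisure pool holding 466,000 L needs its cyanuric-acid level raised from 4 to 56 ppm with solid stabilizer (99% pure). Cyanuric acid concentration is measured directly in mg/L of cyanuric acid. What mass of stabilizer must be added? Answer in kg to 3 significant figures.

(a) 16.4 kg; (b) 24.5 kg

(a) Volume: 762 m³ = 762,000 L.
(a) [OCl⁻]/[HOCl] = 10^(pH − pKa) = 10^(8.04 − 7.42) = 4.169; fraction as HOCl = 1/(1 + 4.169) = 0.1935.
(a) Free chlorine required for 2.31 ppm HOCl: 2.31 / 0.1935 = 11.94 ppm.
(a) FC to add: 11.94 − 0 = 11.94 mg/L as Cl₂.
(a) Cl₂ equivalent: 11.94 mg/L × 762,000 L = 9098 g.
(a) Product at 55.4% available Cl: 9098 / 0.554 = 16,420 g.

(b) CYA to add: (56 − 4) = 52 mg/L × 466,000 L = 24,230 g cyanuric acid.
(b) At 99% purity: 24,230 / 0.99 = 24,480 g product.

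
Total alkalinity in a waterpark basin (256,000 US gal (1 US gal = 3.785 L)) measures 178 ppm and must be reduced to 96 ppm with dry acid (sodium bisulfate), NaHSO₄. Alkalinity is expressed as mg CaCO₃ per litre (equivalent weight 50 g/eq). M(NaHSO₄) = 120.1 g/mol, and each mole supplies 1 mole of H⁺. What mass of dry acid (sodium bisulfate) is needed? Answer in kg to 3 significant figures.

191 kg

Volume: 256,000 US gal × 3.785 L/gal = 968,960 L.
Alkalinity to neutralize: (178 − 96) = 82 mg/L as CaCO₃ × 968,960 L = 79,450 g as CaCO₃.
Equivalents of H⁺ required: 79,450 ÷ 50 g/eq = 1589 eq = 1589 mol NaHSO₄.
Mass of NaHSO₄: 1589 × 120.1 = 190,900 g.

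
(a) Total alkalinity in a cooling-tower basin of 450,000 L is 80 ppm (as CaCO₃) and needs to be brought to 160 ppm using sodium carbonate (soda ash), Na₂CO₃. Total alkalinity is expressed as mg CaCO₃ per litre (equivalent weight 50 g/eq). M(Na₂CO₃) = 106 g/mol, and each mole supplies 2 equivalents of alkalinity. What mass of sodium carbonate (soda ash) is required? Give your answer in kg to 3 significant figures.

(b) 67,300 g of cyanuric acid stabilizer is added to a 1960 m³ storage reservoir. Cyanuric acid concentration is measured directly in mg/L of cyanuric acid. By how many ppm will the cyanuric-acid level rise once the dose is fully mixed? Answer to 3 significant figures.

(a) Alkalinity to add: (160 − 80) = 80 mg/L as CaCO₃ × 450,000 L = 36,000 g as CaCO₃.
(a) Equivalents: 36,000 g ÷ 50 g/eq = 720 eq.
(a) Each mole of Na₂CO₃ supplies 2 eq, so 720 / 2 = 360 mol.
(a) Mass: 360 mol × 106 g/mol = 38,160 g.

(b) Volume: 1960 m³ = 1,960,000 L.
(b) Rise: 67,300 g / 1,960,000 L × 1000 = 34.34 mg/L.

(a) 38.2 kg; (b) 34.3 ppm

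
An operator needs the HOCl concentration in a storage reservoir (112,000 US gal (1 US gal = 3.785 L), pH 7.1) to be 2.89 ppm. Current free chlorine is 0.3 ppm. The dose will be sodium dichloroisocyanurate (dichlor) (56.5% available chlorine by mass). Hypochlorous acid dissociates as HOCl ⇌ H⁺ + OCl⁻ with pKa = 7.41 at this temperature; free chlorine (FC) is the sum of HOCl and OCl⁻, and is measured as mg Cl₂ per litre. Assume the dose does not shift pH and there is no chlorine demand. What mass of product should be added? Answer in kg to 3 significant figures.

3.01 kg

Volume: 112,000 US gal × 3.785 L/gal = 423,920 L.
[OCl⁻]/[HOCl] = 10^(pH − pKa) = 10^(7.1 − 7.41) = 0.4898; fraction as HOCl = 1/(1 + 0.4898) = 0.6712.
Free chlorine required for 2.89 ppm HOCl: 2.89 / 0.6712 = 4.305 ppm.
FC to add: 4.305 − 0.3 = 4.005 mg/L as Cl₂.
Cl₂ equivalent: 4.005 mg/L × 423,920 L = 1698 g.
Product at 56.5% available Cl: 1698 / 0.565 = 3005 g.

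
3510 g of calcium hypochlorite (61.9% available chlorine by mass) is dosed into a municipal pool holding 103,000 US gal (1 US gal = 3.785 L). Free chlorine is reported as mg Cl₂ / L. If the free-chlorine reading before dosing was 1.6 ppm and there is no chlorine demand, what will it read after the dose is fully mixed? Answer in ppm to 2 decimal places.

Volume: 103,000 US gal × 3.785 L/gal = 389,855 L.
Available chlorine delivered: 3510 g × 0.619 = 2173 g as Cl₂.
Concentration rise: 2173 g / 389,855 L = 5.573 mg/L = 5.57 ppm.
Final FC: 1.6 + 5.57 = 7.17 ppm.

7.17 ppm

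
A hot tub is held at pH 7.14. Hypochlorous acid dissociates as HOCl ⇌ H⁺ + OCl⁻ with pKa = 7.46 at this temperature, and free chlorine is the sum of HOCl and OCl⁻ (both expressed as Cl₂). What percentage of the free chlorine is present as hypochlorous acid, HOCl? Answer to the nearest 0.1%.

67.6%

[OCl⁻]/[HOCl] = 10^(pH − pKa) = 10^(7.14 − 7.46) = 10^-0.32 = 0.4786.
Fraction as HOCl = 1 / (1 + 0.4786) = 0.6763.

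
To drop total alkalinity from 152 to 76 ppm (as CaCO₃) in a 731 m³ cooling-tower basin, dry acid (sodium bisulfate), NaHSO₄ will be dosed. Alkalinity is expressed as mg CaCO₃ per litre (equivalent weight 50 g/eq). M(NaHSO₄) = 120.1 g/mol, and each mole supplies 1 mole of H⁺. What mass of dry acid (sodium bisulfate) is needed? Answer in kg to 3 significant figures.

133 kg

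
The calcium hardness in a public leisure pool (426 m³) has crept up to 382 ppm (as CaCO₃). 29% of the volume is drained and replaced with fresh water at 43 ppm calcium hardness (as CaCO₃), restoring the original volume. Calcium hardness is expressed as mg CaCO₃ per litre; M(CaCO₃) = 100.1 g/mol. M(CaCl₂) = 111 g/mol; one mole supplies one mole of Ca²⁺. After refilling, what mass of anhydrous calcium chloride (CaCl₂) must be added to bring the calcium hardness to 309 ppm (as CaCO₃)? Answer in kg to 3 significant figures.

Volume: 426 m³ = 426,000 L.
After draining 29% and refilling: 382 × 0.71 + 43 × 0.29 = 283.69 ppm.
Deficit to target: 309 − 283.69 = 25.31 mg/L.
As CaCO₃: 25.31 mg/L × 426,000 L = 10,780 g; ÷ 100.1 = 107.7 mol Ca²⁺.
Mass: 107.7 × 111 = 11,960 g.

12.0 kg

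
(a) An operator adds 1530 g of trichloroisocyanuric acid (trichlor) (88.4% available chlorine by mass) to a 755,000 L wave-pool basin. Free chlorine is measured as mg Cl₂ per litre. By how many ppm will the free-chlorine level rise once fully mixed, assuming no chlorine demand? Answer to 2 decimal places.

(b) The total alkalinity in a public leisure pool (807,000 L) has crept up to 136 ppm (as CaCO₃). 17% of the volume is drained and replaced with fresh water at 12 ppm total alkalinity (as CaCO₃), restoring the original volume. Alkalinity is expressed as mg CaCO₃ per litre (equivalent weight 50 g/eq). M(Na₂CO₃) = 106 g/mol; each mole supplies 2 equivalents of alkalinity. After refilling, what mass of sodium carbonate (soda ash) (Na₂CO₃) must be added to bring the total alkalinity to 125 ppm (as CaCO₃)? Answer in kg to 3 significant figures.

(a) Available chlorine delivered: 1530 g × 0.884 = 1353 g as Cl₂.
(a) Concentration rise: 1353 g / 755,000 L = 1.791 mg/L = 1.79 ppm.

(b) After draining 17% and refilling: 136 × 0.83 + 12 × 0.17 = 114.92 ppm.
(b) Deficit to target: 125 − 114.92 = 10.08 mg/L.
(b) As CaCO₃: 10.08 mg/L × 807,000 L = 8135 g; ÷ 50 g/eq ÷ 2 = 81.35 mol Na₂CO₃.
(b) Mass: 81.35 × 106 = 8623 g.

(a) 1.79 ppm; (b) 8.62 kg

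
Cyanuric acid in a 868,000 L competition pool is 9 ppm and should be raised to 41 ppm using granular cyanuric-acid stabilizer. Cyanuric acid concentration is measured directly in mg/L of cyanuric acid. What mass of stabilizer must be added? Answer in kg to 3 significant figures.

CYA to add: (41 − 9) = 32 mg/L × 868,000 L = 27,780 g cyanuric acid.

27.8 kg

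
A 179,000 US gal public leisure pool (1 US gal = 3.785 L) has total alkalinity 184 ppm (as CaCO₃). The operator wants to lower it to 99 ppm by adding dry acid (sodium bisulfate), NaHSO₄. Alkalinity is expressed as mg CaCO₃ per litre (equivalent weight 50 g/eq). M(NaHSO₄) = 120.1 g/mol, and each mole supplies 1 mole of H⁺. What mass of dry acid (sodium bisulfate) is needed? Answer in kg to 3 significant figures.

Volume: 179,000 US gal × 3.785 L/gal = 677,515 L.
Alkalinity to neutralize: (184 − 99) = 85 mg/L as CaCO₃ × 677,515 L = 57,590 g as CaCO₃.
Equivalents of H⁺ required: 57,590 ÷ 50 g/eq = 1152 eq = 1152 mol NaHSO₄.
Mass of NaHSO₄: 1152 × 120.1 = 138,300 g.

138 kg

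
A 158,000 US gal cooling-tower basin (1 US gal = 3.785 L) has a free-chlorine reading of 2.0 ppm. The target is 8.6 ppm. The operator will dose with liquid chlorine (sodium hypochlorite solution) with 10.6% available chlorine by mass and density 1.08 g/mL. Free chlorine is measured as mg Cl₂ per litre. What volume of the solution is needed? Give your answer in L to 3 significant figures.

34.5 L

Volume: 158,000 US gal × 3.785 L/gal = 598,030 L.
Chlorine deficit: 8.6 − 2.0 = 6.6 ppm = 6.6 mg/L as Cl₂.
Cl₂ equivalent needed: 6.6 mg/L × 598,030 L = 3,947,000 mg = 3947 g.
Product at 10.6% available chlorine: 3947 / 0.106 = 37,240 g.
Volume at density 1.08 g/mL: 37,240 g ÷ 1.08 g/mL = 34,480 mL.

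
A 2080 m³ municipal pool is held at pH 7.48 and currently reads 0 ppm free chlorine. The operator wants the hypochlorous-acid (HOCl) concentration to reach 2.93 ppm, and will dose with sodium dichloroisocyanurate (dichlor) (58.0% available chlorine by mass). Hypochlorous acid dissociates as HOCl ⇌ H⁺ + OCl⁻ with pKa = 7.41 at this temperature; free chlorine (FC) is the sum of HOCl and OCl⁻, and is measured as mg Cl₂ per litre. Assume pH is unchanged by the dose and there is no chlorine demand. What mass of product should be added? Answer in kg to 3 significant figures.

22.9 kg

Volume: 2080 m³ = 2,080,000 L.
[OCl⁻]/[HOCl] = 10^(pH − pKa) = 10^(7.48 − 7.41) = 1.175; fraction as HOCl = 1/(1 + 1.175) = 0.4598.
Free chlorine required for 2.93 ppm HOCl: 2.93 / 0.4598 = 6.372 ppm.
FC to add: 6.372 − 0 = 6.372 mg/L as Cl₂.
Cl₂ equivalent: 6.372 mg/L × 2,080,000 L = 13,250 g.
Product at 58.0% available Cl: 13,250 / 0.58 = 22,850 g.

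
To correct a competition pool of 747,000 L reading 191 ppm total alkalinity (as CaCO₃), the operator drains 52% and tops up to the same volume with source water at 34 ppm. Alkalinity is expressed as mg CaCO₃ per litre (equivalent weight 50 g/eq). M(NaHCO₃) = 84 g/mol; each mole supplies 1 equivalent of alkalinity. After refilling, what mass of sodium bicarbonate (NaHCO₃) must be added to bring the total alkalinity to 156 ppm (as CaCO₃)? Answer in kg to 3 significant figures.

58.5 kg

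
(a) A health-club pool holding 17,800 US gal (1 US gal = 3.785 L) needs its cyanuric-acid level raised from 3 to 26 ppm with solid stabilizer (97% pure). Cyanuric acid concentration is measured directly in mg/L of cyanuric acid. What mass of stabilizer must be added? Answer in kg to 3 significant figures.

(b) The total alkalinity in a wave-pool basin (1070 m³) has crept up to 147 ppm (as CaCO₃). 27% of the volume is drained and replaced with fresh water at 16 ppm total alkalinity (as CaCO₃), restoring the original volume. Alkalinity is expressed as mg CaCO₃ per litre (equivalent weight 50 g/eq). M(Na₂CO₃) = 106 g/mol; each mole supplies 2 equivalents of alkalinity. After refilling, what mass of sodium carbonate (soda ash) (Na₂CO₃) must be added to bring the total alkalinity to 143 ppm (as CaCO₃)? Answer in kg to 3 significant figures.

(a) Volume: 17,800 US gal × 3.785 L/gal = 67,373 L.
(a) CYA to add: (26 − 3) = 23 mg/L × 67,373 L = 1550 g cyanuric acid.
(a) At 97% purity: 1550 / 0.97 = 1598 g product.

(b) Volume: 1070 m³ = 1,070,000 L.
(b) After draining 27% and refilling: 147 × 0.73 + 16 × 0.27 = 111.63 ppm.
(b) Deficit to target: 143 − 111.63 = 31.37 mg/L.
(b) As CaCO₃: 31.37 mg/L × 1,070,000 L = 33,570 g; ÷ 50 g/eq ÷ 2 = 335.7 mol Na₂CO₃.
(b) Mass: 335.7 × 106 = 35,580 g.

(a) 1.60 kg; (b) 35.6 kg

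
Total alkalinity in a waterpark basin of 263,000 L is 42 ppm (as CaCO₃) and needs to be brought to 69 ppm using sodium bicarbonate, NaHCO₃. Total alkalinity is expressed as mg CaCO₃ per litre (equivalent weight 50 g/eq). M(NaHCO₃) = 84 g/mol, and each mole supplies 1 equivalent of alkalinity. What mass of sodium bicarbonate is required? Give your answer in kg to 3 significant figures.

Alkalinity to add: (69 − 42) = 27 mg/L as CaCO₃ × 263,000 L = 7101 g as CaCO₃.
Equivalents: 7101 g ÷ 50 g/eq = 142 eq.
NaHCO₃ supplies 1 eq per mole → 142 mol.
Mass: 142 mol × 84 g/mol = 11,930 g.

11.9 kg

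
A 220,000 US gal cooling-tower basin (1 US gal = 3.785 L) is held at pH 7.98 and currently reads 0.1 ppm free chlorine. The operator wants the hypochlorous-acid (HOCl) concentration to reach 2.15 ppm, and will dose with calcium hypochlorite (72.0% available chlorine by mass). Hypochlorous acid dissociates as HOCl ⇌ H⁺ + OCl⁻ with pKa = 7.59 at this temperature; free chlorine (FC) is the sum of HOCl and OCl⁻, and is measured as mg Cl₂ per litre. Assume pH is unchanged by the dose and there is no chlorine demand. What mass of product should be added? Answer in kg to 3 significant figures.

Volume: 220,000 US gal × 3.785 L/gal = 832,700 L.
[OCl⁻]/[HOCl] = 10^(pH − pKa) = 10^(7.98 − 7.59) = 2.455; fraction as HOCl = 1/(1 + 2.455) = 0.2895.
Free chlorine required for 2.15 ppm HOCl: 2.15 / 0.2895 = 7.428 ppm.
FC to add: 7.428 − 0.1 = 7.328 mg/L as Cl₂.
Cl₂ equivalent: 7.328 mg/L × 832,700 L = 6102 g.
Product at 72.0% available Cl: 6102 / 0.72 = 8475 g.

8.47 kg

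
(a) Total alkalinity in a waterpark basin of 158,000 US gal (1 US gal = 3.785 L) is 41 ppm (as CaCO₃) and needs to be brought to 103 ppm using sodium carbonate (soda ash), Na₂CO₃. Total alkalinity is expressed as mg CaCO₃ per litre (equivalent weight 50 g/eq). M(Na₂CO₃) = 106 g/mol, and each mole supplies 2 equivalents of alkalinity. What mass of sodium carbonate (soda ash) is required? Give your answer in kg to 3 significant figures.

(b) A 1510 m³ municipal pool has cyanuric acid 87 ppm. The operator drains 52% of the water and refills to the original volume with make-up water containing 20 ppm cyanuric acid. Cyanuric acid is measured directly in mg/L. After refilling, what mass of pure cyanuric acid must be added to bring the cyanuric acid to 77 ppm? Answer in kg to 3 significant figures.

(a) 39.3 kg; (b) 37.5 kg

(a) Volume: 158,000 US gal × 3.785 L/gal = 598,030 L.
(a) Alkalinity to add: (103 − 41) = 62 mg/L as CaCO₃ × 598,030 L = 37,080 g as CaCO₃.
(a) Equivalents: 37,080 g ÷ 50 g/eq = 741.6 eq.
(a) Each mole of Na₂CO₃ supplies 2 eq, so 741.6 / 2 = 370.8 mol.
(a) Mass: 370.8 mol × 106 g/mol = 39,300 g.

(b) Volume: 1510 m³ = 1,510,000 L.
(b) After draining 52% and refilling: 87 × 0.48 + 20 × 0.52 = 52.16 ppm.
(b) Deficit to target: 77 − 52.16 = 24.84 mg/L.
(b) Mass: 24.84 mg/L × 1,510,000 L = 37,510 g cyanuric acid.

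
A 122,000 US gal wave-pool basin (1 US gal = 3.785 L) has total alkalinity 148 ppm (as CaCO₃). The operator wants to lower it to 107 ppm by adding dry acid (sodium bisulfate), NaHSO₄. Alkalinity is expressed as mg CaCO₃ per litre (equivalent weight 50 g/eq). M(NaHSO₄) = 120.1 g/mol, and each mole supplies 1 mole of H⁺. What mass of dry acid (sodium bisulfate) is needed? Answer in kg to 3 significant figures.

45.5 kg

Volume: 122,000 US gal × 3.785 L/gal = 461,770 L.
Alkalinity to neutralize: (148 − 107) = 41 mg/L as CaCO₃ × 461,770 L = 18,930 g as CaCO₃.
Equivalents of H⁺ required: 18,930 ÷ 50 g/eq = 378.7 eq = 378.7 mol NaHSO₄.
Mass of NaHSO₄: 378.7 × 120.1 = 45,480 g.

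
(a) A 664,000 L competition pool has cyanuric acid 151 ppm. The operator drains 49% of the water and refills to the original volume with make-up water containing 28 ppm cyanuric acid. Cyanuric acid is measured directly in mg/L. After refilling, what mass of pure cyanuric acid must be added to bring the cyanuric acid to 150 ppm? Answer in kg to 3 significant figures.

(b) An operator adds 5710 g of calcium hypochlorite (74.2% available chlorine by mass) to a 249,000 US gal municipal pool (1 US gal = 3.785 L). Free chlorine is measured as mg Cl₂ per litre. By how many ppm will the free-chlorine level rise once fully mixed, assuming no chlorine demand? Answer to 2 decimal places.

(a) 39.4 kg; (b) 4.50 ppm

(a) After draining 49% and refilling: 151 × 0.51 + 28 × 0.49 = 90.73 ppm.
(a) Deficit to target: 150 − 90.73 = 59.27 mg/L.
(a) Mass: 59.27 mg/L × 664,000 L = 39,360 g cyanuric acid.

(b) Volume: 249,000 US gal × 3.785 L/gal = 942,465 L.
(b) Available chlorine delivered: 5710 g × 0.742 = 4237 g as Cl₂.
(b) Concentration rise: 4237 g / 942,465 L = 4.495 mg/L = 4.50 ppm.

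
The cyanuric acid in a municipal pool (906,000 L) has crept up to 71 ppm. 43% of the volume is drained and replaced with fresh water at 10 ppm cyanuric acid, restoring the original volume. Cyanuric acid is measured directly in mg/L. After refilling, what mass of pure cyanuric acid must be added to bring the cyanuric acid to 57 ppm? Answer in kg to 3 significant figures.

11.1 kg

After draining 43% and refilling: 71 × 0.57 + 10 × 0.43 = 44.77 ppm.
Deficit to target: 57 − 44.77 = 12.23 mg/L.
Mass: 12.23 mg/L × 906,000 L = 11,080 g cyanuric acid.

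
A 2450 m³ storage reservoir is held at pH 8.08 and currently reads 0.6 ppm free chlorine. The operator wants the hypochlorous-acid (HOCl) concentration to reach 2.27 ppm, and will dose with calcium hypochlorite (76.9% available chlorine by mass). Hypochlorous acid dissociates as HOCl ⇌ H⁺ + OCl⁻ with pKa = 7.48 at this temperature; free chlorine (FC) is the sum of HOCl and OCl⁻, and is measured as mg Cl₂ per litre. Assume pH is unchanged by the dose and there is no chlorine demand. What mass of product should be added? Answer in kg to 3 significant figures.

34.1 kg

Volume: 2450 m³ = 2,450,000 L.
[OCl⁻]/[HOCl] = 10^(pH − pKa) = 10^(8.08 − 7.48) = 3.981; fraction as HOCl = 1/(1 + 3.981) = 0.2008.
Free chlorine required for 2.27 ppm HOCl: 2.27 / 0.2008 = 11.31 ppm.
FC to add: 11.31 − 0.6 = 10.71 mg/L as Cl₂.
Cl₂ equivalent: 10.71 mg/L × 2,450,000 L = 26,230 g.
Product at 76.9% available Cl: 26,230 / 0.769 = 34,110 g.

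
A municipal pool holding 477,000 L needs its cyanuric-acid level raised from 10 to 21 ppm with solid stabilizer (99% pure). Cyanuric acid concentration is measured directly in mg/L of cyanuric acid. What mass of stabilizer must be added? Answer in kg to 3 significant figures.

5.30 kg

CYA to add: (21 − 10) = 11 mg/L × 477,000 L = 5247 g cyanuric acid.
At 99% purity: 5247 / 0.99 = 5300 g product.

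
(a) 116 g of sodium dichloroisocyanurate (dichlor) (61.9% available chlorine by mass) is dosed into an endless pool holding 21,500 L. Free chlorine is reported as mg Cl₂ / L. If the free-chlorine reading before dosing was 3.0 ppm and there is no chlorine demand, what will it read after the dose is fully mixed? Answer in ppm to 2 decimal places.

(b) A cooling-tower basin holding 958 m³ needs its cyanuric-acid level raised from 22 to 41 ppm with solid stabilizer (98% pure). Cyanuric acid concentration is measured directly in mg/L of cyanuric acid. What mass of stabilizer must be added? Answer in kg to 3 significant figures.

(a) 6.34 ppm; (b) 18.6 kg

(a) Available chlorine delivered: 116 g × 0.619 = 71.8 g as Cl₂.
(a) Concentration rise: 71.8 g / 21,500 L = 3.34 mg/L = 3.34 ppm.
(a) Final FC: 3.0 + 3.34 = 6.34 ppm.

(b) Volume: 958 m³ = 958,000 L.
(b) CYA to add: (41 − 22) = 19 mg/L × 958,000 L = 18,200 g cyanuric acid.
(b) At 98% purity: 18,200 / 0.98 = 18,570 g product.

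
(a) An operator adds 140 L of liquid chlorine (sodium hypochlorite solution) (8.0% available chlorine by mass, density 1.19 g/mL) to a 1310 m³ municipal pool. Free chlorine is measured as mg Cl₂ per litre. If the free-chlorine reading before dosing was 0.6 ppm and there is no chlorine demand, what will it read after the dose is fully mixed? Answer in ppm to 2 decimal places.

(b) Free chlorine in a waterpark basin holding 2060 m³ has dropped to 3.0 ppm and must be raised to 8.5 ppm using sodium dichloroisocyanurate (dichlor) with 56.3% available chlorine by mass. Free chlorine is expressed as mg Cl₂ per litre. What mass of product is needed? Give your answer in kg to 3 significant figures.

(a) Volume: 1310 m³ = 1,310,000 L.
(a) Mass of solution: 140 L × 1000 mL/L × 1.19 g/mL = 166,600 g.
(a) Available chlorine delivered: 166,600 g × 0.08 = 13,330 g as Cl₂.
(a) Concentration rise: 13,330 g / 1,310,000 L = 10.17 mg/L = 10.17 ppm.
(a) Final FC: 0.6 + 10.17 = 10.77 ppm.

(b) Volume: 2060 m³ = 2,060,000 L.
(b) Chlorine deficit: 8.5 − 3.0 = 5.5 ppm = 5.5 mg/L as Cl₂.
(b) Cl₂ equivalent needed: 5.5 mg/L × 2,060,000 L = 11,330,000 mg = 11,330 g.
(b) Product at 56.3% available chlorine: 11,330 / 0.563 = 20,120 g.

(a) 10.77 ppm; (b) 20.1 kg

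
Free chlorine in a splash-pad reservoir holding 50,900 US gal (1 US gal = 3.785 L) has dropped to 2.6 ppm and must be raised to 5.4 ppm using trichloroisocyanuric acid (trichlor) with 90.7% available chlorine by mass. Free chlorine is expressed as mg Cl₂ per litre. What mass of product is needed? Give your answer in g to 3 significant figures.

595 g

Volume: 50,900 US gal × 3.785 L/gal = 192,656 L.
Chlorine deficit: 5.4 − 2.6 = 2.8 ppm = 2.8 mg/L as Cl₂.
Cl₂ equivalent needed: 2.8 mg/L × 192,656 L = 539,400 mg = 539.4 g.
Product at 90.7% available chlorine: 539.4 / 0.907 = 594.7 g.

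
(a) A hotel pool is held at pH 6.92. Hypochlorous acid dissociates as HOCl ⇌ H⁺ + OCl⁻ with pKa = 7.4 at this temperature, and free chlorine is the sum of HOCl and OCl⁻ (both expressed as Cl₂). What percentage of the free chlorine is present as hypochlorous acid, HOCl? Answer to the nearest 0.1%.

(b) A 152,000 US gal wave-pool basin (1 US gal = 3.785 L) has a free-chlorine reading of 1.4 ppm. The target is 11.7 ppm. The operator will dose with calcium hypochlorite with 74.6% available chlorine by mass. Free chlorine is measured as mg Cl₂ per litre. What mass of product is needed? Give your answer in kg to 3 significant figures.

(a) [OCl⁻]/[HOCl] = 10^(pH − pKa) = 10^(6.92 − 7.4) = 10^-0.48 = 0.3311.
(a) Fraction as HOCl = 1 / (1 + 0.3311) = 0.7512.

(b) Volume: 152,000 US gal × 3.785 L/gal = 575,320 L.
(b) Chlorine deficit: 11.7 − 1.4 = 10.3 ppm = 10.3 mg/L as Cl₂.
(b) Cl₂ equivalent needed: 10.3 mg/L × 575,320 L = 5,926,000 mg = 5926 g.
(b) Product at 74.6% available chlorine: 5926 / 0.746 = 7943 g.

(a) 75.1%; (b) 7.94 kg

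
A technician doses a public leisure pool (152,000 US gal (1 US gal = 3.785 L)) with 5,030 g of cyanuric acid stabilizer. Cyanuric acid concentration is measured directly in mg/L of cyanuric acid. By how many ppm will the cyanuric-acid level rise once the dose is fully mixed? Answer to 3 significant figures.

8.74 ppm

Volume: 152,000 US gal × 3.785 L/gal = 575,320 L.
Rise: 5,030 g / 575,320 L × 1000 = 8.743 mg/L.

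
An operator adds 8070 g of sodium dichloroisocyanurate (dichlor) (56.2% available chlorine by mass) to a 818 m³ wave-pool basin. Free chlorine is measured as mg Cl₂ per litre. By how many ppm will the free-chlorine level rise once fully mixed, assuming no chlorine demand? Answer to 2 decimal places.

Volume: 818 m³ = 818,000 L.
Available chlorine delivered: 8070 g × 0.562 = 4535 g as Cl₂.
Concentration rise: 4535 g / 818,000 L = 5.544 mg/L = 5.54 ppm.

5.54 ppm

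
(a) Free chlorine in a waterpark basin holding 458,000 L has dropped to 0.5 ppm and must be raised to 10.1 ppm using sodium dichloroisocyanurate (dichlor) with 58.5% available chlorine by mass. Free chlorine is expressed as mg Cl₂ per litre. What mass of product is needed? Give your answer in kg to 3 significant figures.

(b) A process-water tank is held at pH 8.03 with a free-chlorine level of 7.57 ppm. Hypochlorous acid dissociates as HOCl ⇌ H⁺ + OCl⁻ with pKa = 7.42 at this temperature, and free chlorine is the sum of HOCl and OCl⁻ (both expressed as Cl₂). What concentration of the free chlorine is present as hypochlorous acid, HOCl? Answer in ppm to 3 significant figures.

(a) Chlorine deficit: 10.1 − 0.5 = 9.6 ppm = 9.6 mg/L as Cl₂.
(a) Cl₂ equivalent needed: 9.6 mg/L × 458,000 L = 4,397,000 mg = 4397 g.
(a) Product at 58.5% available chlorine: 4397 / 0.585 = 7516 g.

(b) [OCl⁻]/[HOCl] = 10^(pH − pKa) = 10^(8.03 − 7.42) = 10^0.61 = 4.074.
(b) Fraction as HOCl = 1 / (1 + 4.074) = 0.1971.
(b) HOCl = 0.1971 × 7.57 ppm = 1.492 ppm.

(a) 7.52 kg; (b) 1.49 ppm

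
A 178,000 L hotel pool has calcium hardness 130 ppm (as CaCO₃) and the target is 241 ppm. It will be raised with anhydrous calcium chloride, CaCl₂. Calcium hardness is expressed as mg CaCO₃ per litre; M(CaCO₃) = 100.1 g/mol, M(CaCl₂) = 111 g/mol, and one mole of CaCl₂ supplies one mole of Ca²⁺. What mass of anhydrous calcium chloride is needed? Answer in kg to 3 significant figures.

21.9 kg

Hardness to add: (241 − 130) = 111 mg/L as CaCO₃ × 178,000 L = 19,760 g as CaCO₃.
Moles of Ca²⁺ (1 mol Ca²⁺ ≡ 1 mol CaCO₃): 19,760 / 100.1 g/mol = 197.4 mol.
Mass of CaCl₂: 197.4 × 111 = 21,910 g.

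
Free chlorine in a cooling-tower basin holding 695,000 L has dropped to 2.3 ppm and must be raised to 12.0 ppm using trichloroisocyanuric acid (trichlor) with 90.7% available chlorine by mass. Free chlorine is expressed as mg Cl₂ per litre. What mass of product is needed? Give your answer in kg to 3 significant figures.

Chlorine deficit: 12.0 − 2.3 = 9.7 ppm = 9.7 mg/L as Cl₂.
Cl₂ equivalent needed: 9.7 mg/L × 695,000 L = 6,741,000 mg = 6741 g.
Product at 90.7% available chlorine: 6741 / 0.907 = 7433 g.

7.43 kg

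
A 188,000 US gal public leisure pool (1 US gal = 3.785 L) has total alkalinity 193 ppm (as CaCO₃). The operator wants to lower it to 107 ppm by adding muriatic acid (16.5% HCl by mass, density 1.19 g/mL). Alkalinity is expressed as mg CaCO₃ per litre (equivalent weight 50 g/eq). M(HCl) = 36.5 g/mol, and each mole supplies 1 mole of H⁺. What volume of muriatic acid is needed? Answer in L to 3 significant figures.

Volume: 188,000 US gal × 3.785 L/gal = 711,580 L.
Alkalinity to neutralize: (193 − 107) = 86 mg/L as CaCO₃ × 711,580 L = 61,200 g as CaCO₃.
Equivalents of H⁺ required: 61,200 ÷ 50 g/eq = 1224 eq = 1224 mol HCl.
Mass of HCl: 1224 × 36.5 = 44,670 g.
Mass of 16.5% solution: 44,670 / 0.165 = 270,700 g.
Volume: 270,700 g ÷ 1.19 g/mL = 227,500 mL.

228 L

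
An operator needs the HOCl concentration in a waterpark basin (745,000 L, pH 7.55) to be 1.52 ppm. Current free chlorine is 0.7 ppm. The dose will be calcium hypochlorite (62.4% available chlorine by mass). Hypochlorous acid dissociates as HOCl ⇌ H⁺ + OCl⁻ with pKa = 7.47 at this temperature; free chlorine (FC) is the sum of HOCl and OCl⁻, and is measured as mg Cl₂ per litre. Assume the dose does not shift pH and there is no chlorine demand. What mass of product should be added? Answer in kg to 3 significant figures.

3.16 kg

[OCl⁻]/[HOCl] = 10^(pH − pKa) = 10^(7.55 − 7.47) = 1.202; fraction as HOCl = 1/(1 + 1.202) = 0.4541.
Free chlorine required for 1.52 ppm HOCl: 1.52 / 0.4541 = 3.347 ppm.
FC to add: 3.347 − 0.7 = 2.647 mg/L as Cl₂.
Cl₂ equivalent: 2.647 mg/L × 745,000 L = 1972 g.
Product at 62.4% available Cl: 1972 / 0.624 = 3161 g.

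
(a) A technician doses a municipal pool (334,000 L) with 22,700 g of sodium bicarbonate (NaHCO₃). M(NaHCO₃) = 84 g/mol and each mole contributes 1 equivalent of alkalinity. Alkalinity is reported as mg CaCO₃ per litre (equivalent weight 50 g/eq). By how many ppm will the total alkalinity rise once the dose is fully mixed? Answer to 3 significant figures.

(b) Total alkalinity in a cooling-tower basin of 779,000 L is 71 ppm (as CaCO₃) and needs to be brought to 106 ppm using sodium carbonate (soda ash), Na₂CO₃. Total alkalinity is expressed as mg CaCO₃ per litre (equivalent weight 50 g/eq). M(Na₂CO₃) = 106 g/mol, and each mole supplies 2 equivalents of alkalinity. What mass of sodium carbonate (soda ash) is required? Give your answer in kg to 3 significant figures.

(a) 40.5 ppm; (b) 28.9 kg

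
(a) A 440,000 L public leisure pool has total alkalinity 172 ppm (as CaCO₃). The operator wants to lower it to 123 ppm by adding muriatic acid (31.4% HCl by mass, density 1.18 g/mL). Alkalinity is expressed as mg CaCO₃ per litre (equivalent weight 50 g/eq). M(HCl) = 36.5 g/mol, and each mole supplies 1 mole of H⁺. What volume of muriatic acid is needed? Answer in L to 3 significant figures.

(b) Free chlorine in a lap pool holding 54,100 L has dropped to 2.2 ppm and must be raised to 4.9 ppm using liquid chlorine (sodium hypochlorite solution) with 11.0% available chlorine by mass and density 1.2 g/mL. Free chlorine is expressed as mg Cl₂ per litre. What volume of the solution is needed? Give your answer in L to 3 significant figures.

(a) 42.5 L; (b) 1.11 L

(a) Alkalinity to neutralize: (172 − 123) = 49 mg/L as CaCO₃ × 440,000 L = 21,560 g as CaCO₃.
(a) Equivalents of H⁺ required: 21,560 ÷ 50 g/eq = 431.2 eq = 431.2 mol HCl.
(a) Mass of HCl: 431.2 × 36.5 = 15,740 g.
(a) Mass of 31.4% solution: 15,740 / 0.314 = 50,120 g.
(a) Volume: 50,120 g ÷ 1.18 g/mL = 42,480 mL.

(b) Chlorine deficit: 4.9 − 2.2 = 2.7 ppm = 2.7 mg/L as Cl₂.
(b) Cl₂ equivalent needed: 2.7 mg/L × 54,100 L = 146,100 mg = 146.1 g.
(b) Product at 11.0% available chlorine: 146.1 / 0.11 = 1328 g.
(b) Volume at density 1.2 g/mL: 1328 g ÷ 1.2 g/mL = 1107 mL.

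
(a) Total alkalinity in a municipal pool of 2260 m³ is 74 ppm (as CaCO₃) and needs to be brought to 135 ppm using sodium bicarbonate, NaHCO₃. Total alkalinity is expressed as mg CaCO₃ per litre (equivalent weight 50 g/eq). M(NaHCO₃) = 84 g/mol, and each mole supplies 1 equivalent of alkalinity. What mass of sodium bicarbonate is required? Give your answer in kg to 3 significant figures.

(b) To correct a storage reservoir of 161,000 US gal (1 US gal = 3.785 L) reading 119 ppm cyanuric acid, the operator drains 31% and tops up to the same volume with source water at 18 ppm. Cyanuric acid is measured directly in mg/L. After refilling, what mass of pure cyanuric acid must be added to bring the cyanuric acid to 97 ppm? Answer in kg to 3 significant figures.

(a) Volume: 2260 m³ = 2,260,000 L.
(a) Alkalinity to add: (135 − 74) = 61 mg/L as CaCO₃ × 2,260,000 L = 137,900 g as CaCO₃.
(a) Equivalents: 137,900 g ÷ 50 g/eq = 2757 eq.
(a) NaHCO₃ supplies 1 eq per mole → 2757 mol.
(a) Mass: 2757 mol × 84 g/mol = 231,600 g.

(b) Volume: 161,000 US gal × 3.785 L/gal = 609,385 L.
(b) After draining 31% and refilling: 119 × 0.69 + 18 × 0.31 = 87.69 ppm.
(b) Deficit to target: 97 − 87.69 = 9.31 mg/L.
(b) Mass: 9.31 mg/L × 609,385 L = 5673 g cyanuric acid.

(a) 232 kg; (b) 5.67 kg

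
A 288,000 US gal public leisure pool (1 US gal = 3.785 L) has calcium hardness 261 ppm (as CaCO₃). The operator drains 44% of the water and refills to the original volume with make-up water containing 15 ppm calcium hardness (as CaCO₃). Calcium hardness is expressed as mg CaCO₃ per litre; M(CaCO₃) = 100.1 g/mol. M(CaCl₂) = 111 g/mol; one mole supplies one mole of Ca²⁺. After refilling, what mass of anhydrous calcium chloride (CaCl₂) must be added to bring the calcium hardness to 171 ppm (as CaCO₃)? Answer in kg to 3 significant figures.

22.0 kg

Volume: 288,000 US gal × 3.785 L/gal = 1,090,080 L.
After draining 44% and refilling: 261 × 0.56 + 15 × 0.44 = 152.76 ppm.
Deficit to target: 171 − 152.76 = 18.24 mg/L.
As CaCO₃: 18.24 mg/L × 1,090,080 L = 19,880 g; ÷ 100.1 = 198.6 mol Ca²⁺.
Mass: 198.6 × 111 = 22,050 g.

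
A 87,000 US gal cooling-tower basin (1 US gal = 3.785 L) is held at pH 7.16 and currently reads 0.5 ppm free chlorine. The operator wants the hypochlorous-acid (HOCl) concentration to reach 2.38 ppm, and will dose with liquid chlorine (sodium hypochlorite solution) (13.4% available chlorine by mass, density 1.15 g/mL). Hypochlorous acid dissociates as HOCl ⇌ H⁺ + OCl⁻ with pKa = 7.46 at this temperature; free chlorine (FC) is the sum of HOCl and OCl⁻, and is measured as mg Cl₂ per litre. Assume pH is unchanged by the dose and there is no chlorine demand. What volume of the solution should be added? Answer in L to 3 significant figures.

Volume: 87,000 US gal × 3.785 L/gal = 329,295 L.
[OCl⁻]/[HOCl] = 10^(pH − pKa) = 10^(7.16 − 7.46) = 0.5012; fraction as HOCl = 1/(1 + 0.5012) = 0.6661.
Free chlorine required for 2.38 ppm HOCl: 2.38 / 0.6661 = 3.573 ppm.
FC to add: 3.573 − 0.5 = 3.073 mg/L as Cl₂.
Cl₂ equivalent: 3.073 mg/L × 329,295 L = 1012 g.
Product at 13.4% available Cl: 1012 / 0.134 = 7551 g.
Volume: 7551 g ÷ 1.15 g/mL = 6566 mL.

6.57 L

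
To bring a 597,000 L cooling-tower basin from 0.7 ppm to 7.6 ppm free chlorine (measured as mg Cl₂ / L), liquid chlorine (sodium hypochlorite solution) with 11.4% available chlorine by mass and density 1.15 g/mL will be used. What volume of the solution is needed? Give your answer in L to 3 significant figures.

Chlorine deficit: 7.6 − 0.7 = 6.9 ppm = 6.9 mg/L as Cl₂.
Cl₂ equivalent needed: 6.9 mg/L × 597,000 L = 4,119,000 mg = 4119 g.
Product at 11.4% available chlorine: 4119 / 0.114 = 36,130 g.
Volume at density 1.15 g/mL: 36,130 g ÷ 1.15 g/mL = 31,420 mL.

31.4 L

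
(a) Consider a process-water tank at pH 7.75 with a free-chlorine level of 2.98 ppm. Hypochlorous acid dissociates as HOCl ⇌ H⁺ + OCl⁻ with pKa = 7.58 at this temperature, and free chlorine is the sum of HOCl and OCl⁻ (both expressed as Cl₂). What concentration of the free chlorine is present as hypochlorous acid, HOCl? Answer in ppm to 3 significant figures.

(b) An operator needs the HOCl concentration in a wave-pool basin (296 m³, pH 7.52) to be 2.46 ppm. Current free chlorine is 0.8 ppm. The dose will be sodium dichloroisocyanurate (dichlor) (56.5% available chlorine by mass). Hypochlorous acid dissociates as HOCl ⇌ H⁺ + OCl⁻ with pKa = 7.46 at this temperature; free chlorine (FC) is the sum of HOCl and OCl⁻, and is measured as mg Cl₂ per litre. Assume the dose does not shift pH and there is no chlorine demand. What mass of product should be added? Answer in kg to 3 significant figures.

(a) 1.20 ppm; (b) 2.35 kg

(a) [OCl⁻]/[HOCl] = 10^(pH − pKa) = 10^(7.75 − 7.58) = 10^0.17 = 1.479.
(a) Fraction as HOCl = 1 / (1 + 1.479) = 0.4034.
(a) HOCl = 0.4034 × 2.98 ppm = 1.202 ppm.

(b) Volume: 296 m³ = 296,000 L.
(b) [OCl⁻]/[HOCl] = 10^(pH − pKa) = 10^(7.52 − 7.46) = 1.148; fraction as HOCl = 1/(1 + 1.148) = 0.4655.
(b) Free chlorine required for 2.46 ppm HOCl: 2.46 / 0.4655 = 5.284 ppm.
(b) FC to add: 5.284 − 0.8 = 4.484 mg/L as Cl₂.
(b) Cl₂ equivalent: 4.484 mg/L × 296,000 L = 1327 g.
(b) Product at 56.5% available Cl: 1327 / 0.565 = 2349 g.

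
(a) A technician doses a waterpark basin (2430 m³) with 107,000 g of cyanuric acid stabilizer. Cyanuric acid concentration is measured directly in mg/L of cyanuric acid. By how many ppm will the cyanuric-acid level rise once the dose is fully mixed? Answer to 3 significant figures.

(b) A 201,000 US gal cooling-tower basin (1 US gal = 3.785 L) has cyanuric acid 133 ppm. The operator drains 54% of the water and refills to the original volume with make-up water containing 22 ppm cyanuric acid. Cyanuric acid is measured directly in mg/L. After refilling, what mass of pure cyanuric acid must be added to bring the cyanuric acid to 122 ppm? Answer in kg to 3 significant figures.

(a) 44.0 ppm; (b) 37.2 kg

(a) Volume: 2430 m³ = 2,430,000 L.
(a) Rise: 107,000 g / 2,430,000 L × 1000 = 44.03 mg/L.

(b) Volume: 201,000 US gal × 3.785 L/gal = 760,785 L.
(b) After draining 54% and refilling: 133 × 0.46 + 22 × 0.54 = 73.06 ppm.
(b) Deficit to target: 122 − 73.06 = 48.94 mg/L.
(b) Mass: 48.94 mg/L × 760,785 L = 37,230 g cyanuric acid.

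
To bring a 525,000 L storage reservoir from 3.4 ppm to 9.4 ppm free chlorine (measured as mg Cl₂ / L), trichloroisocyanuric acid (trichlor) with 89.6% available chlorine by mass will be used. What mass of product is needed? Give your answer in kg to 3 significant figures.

Chlorine deficit: 9.4 − 3.4 = 6 ppm = 6 mg/L as Cl₂.
Cl₂ equivalent needed: 6 mg/L × 525,000 L = 3,150,000 mg = 3150 g.
Product at 89.6% available chlorine: 3150 / 0.896 = 3516 g.

3.52 kg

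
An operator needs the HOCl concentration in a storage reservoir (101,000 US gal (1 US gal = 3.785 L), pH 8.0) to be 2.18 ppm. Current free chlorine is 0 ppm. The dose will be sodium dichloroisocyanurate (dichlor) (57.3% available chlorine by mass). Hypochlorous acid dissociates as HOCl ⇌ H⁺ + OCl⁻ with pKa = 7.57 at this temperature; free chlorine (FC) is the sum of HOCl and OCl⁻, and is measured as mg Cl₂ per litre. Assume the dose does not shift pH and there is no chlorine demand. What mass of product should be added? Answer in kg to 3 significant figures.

Volume: 101,000 US gal × 3.785 L/gal = 382,285 L.
[OCl⁻]/[HOCl] = 10^(pH − pKa) = 10^(8.0 − 7.57) = 2.692; fraction as HOCl = 1/(1 + 2.692) = 0.2709.
Free chlorine required for 2.18 ppm HOCl: 2.18 / 0.2709 = 8.048 ppm.
FC to add: 8.048 − 0 = 8.048 mg/L as Cl₂.
Cl₂ equivalent: 8.048 mg/L × 382,285 L = 3076 g.
Product at 57.3% available Cl: 3076 / 0.573 = 5369 g.

5.37 kg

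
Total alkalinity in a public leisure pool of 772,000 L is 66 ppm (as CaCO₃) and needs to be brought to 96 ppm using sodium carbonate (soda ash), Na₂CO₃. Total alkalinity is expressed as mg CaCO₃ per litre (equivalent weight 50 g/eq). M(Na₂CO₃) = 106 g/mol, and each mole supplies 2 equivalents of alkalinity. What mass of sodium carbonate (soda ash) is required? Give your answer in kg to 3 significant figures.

Alkalinity to add: (96 − 66) = 30 mg/L as CaCO₃ × 772,000 L = 23,160 g as CaCO₃.
Equivalents: 23,160 g ÷ 50 g/eq = 463.2 eq.
Each mole of Na₂CO₃ supplies 2 eq, so 463.2 / 2 = 231.6 mol.
Mass: 231.6 mol × 106 g/mol = 24,550 g.

24.5 kg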